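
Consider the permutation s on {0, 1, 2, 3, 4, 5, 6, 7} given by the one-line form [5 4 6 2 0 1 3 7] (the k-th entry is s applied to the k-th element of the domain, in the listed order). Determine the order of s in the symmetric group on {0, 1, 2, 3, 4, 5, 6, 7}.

Writing s as disjoint cycles, the cycle lengths are 4, 3, 1.
The order is lcm(4, 3) = 12.

12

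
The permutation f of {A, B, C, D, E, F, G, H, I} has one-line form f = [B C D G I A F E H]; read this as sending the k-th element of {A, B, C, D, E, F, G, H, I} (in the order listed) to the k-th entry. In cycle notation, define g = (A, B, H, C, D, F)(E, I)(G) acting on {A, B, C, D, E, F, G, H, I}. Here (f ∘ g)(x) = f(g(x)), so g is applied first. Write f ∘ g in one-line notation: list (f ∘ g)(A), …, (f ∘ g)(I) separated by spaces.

Chase each element through g then f: A → B → C; B → H → E; C → D → G; D → F → A; E → I → H; F → A → B; G → G → F; H → C → D; I → E → I.
Collecting the images, f ∘ g = [C E G A H B F D I].

C E G A H B F D I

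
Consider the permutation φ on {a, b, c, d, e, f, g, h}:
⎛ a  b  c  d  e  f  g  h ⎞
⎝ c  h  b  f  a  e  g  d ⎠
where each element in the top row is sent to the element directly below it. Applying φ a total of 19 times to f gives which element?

h

Tracing f → e → … returns to f after 7 steps, so f lies in a 7-cycle (a c b h d f e).
On a 7-cycle, φ^7 is the identity, so φ^19 = φ^5 there (19 ≡ 5 mod 7).
Advancing 5 steps from f: f → e → a → c → b → h.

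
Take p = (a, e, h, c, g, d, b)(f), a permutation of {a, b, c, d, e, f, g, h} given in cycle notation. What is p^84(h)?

h

h lies in the 7-cycle (a, e, h, c, g, d, b).
Since the cycle has length 7, p^84 acts on it the same as p^0 (84 mod 7 = 0).
So p^84(h) = h.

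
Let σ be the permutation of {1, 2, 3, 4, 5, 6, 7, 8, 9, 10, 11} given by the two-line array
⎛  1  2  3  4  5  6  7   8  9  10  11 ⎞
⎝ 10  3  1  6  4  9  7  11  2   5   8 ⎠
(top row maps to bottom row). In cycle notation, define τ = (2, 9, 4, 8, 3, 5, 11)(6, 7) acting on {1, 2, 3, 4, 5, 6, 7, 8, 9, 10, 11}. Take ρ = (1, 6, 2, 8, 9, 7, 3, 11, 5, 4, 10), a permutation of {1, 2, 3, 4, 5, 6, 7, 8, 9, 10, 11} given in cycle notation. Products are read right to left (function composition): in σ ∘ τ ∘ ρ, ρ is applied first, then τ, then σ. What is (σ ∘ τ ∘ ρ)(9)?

9

Apply the permutations in order: ρ(9) = 7, then τ(7) = 6, then σ(6) = 9. So (σ ∘ τ ∘ ρ)(9) = 9.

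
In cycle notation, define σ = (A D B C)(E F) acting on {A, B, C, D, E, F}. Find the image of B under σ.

Within (A D B C), B ↦ C.

C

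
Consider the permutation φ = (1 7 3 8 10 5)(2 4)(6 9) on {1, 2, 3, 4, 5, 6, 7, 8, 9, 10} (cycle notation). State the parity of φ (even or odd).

The cycle lengths are 6, 2, 2.
A cycle of length ℓ contributes ℓ−1 transpositions, so φ is a product of 5 + 1 + 1 = 7 transpositions — odd.

odd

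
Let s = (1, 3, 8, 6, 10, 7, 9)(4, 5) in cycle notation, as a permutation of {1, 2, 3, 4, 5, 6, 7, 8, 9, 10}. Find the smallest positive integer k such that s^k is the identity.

14

The disjoint cycles have lengths 7, 2, 1.
Since disjoint cycles commute, ord(s) = lcm(7, 2) = 14.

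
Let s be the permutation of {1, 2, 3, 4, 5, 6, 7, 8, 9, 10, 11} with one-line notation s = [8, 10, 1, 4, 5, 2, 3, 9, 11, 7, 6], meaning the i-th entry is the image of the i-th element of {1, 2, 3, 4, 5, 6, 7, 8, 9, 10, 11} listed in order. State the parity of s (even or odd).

In disjoint-cycle form the cycle lengths are 9, 1, 1.
A cycle of length ℓ contributes ℓ−1 transpositions, so s is a product of 8 transpositions — even.

even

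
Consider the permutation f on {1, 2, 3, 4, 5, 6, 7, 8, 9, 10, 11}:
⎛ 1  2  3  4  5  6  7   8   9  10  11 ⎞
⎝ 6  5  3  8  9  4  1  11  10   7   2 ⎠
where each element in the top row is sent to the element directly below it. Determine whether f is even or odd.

In disjoint-cycle form the cycle lengths are 10, 1.
A cycle of length ℓ contributes ℓ−1 transpositions, so f is a product of 9 transpositions — odd.

odd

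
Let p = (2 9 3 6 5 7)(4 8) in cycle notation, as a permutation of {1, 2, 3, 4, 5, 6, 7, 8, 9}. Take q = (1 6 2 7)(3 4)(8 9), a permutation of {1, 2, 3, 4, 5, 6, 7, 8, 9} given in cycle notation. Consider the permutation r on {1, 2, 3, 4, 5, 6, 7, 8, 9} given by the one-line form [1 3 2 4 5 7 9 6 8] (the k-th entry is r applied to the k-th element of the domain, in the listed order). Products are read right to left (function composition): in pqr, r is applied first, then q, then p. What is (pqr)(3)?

Chase 3: r(3) = 2; q(2) = 7; p(7) = 2. Hence (pqr)(3) = 2.

2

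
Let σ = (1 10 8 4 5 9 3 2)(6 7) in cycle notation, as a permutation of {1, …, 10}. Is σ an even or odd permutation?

The cycle lengths are 8, 2.
A cycle is odd iff its length is even; σ has 2 even-length cycles, so sgn(σ) = (−1)^2 and σ is even.

even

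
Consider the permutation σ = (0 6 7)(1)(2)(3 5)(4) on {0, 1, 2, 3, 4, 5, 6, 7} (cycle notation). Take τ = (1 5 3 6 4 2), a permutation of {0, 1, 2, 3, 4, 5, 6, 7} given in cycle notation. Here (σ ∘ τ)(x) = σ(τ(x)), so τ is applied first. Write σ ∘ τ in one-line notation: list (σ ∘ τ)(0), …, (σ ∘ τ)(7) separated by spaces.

For each element, apply τ then σ: 0 → 0 → 6; 1 → 5 → 3; 2 → 1 → 1; 3 → 6 → 7; 4 → 2 → 2; 5 → 3 → 5; 6 → 4 → 4; 7 → 7 → 0.
So σ ∘ τ in one-line form is 6 3 1 7 2 5 4 0.

6 3 1 7 2 5 4 0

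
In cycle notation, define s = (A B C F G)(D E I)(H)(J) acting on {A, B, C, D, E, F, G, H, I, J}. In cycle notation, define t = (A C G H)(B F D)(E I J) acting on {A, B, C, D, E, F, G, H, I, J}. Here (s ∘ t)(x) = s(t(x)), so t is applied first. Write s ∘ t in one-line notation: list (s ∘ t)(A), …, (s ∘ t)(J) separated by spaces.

(s ∘ t)(x) = s(t(x)). Computing each image: s(t(A)) = s(C) = F, s(t(B)) = s(F) = G, s(t(C)) = s(G) = A, s(t(D)) = s(B) = C, s(t(E)) = s(I) = D, s(t(F)) = s(D) = E, s(t(G)) = s(H) = H, s(t(H)) = s(A) = B, s(t(I)) = s(J) = J, s(t(J)) = s(E) = I.
Hence s ∘ t = [F G A C D E H B J I].

F G A C D E H B J I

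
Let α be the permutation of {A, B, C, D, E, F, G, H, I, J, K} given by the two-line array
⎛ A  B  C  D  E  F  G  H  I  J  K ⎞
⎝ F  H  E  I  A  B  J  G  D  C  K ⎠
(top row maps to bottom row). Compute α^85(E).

G

Tracing E → A → … returns to E after 8 steps, so E lies in an 8-cycle (A F B H G J C E).
Since the cycle has length 8, α^85 acts on it the same as α^5 (85 mod 8 = 5).
Advancing 5 steps from E: E → A → F → B → H → G.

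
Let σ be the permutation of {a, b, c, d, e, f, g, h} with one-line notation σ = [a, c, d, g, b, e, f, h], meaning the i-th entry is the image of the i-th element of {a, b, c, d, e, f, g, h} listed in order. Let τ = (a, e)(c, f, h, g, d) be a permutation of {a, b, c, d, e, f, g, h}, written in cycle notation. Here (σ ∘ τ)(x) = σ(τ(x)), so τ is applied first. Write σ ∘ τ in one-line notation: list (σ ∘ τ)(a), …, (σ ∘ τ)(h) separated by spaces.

Chase each element through τ then σ: a → e → b; b → b → c; c → f → e; d → c → d; e → a → a; f → h → h; g → d → g; h → g → f.
So σ ∘ τ in one-line form is b c e d a h g f.

b c e d a h g f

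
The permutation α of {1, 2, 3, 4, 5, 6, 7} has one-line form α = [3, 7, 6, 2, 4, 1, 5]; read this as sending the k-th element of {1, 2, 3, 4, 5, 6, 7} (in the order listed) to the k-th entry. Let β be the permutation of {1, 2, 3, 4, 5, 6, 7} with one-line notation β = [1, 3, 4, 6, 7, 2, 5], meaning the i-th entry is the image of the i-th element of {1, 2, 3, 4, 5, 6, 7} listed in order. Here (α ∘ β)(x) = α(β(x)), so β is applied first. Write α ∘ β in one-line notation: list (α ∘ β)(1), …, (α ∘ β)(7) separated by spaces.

(α ∘ β)(x) = α(β(x)). Computing each image: α(β(1)) = α(1) = 3, α(β(2)) = α(3) = 6, α(β(3)) = α(4) = 2, α(β(4)) = α(6) = 1, α(β(5)) = α(7) = 5, α(β(6)) = α(2) = 7, α(β(7)) = α(5) = 4.
Hence α ∘ β = [3 6 2 1 5 7 4].

3 6 2 1 5 7 4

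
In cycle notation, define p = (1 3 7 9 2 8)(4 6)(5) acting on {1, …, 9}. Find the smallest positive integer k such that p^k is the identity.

The cycle type of p is (6, 2, 1).
Since disjoint cycles commute, ord(p) = lcm(6, 2) = 6.

6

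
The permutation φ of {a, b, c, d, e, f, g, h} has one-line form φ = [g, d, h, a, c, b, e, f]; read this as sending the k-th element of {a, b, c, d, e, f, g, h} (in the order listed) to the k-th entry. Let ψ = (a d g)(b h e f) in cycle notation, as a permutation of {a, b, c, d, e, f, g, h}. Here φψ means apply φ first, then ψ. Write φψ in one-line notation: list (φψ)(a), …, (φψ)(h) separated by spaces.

a g e d c h f b

(φψ)(x) = ψ(φ(x)). Computing each image: ψ(φ(a)) = ψ(g) = a, ψ(φ(b)) = ψ(d) = g, ψ(φ(c)) = ψ(h) = e, ψ(φ(d)) = ψ(a) = d, ψ(φ(e)) = ψ(c) = c, ψ(φ(f)) = ψ(b) = h, ψ(φ(g)) = ψ(e) = f, ψ(φ(h)) = ψ(f) = b.
Hence φψ = [a g e d c h f b].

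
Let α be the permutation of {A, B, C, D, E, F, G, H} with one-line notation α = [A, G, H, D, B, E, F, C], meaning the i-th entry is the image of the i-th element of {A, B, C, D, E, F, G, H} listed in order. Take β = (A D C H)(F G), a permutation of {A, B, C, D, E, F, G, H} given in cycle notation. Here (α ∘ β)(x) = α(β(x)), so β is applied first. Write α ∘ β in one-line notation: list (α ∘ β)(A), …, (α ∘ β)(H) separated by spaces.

D G C H B F E A

For each element, apply β then α: A → D → D; B → B → G; C → H → C; D → C → H; E → E → B; F → G → F; G → F → E; H → A → A.
Collecting the images, α ∘ β = [D G C H B F E A].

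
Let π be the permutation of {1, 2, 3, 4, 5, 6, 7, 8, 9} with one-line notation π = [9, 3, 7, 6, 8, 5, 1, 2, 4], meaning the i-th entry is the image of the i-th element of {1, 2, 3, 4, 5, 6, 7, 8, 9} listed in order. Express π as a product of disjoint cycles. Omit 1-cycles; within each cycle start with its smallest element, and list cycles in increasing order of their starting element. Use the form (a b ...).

(1 9 4 6 5 8 2 3 7)

From 1: 1 → 9 → 4 → 6 → 5 → 8 → 2 → 3 → 7 → 1, closing the cycle (1 9 4 6 5 8 2 3 7).
Repeating from the next unused element and collecting all non-trivial cycles gives (1 9 4 6 5 8 2 3 7).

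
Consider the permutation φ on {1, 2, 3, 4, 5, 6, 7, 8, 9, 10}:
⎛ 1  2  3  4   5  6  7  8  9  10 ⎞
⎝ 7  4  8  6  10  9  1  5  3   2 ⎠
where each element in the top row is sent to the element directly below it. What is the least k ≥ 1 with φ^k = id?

8

Writing φ as disjoint cycles, the cycle lengths are 8, 2.
The order of φ is the least common multiple of its cycle lengths: lcm(8, 2) = 8.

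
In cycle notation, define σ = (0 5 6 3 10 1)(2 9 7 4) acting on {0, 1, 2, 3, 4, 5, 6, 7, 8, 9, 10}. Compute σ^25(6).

3

6 lies in the 6-cycle (0 5 6 3 10 1).
On a 6-cycle, σ^6 is the identity, so σ^25 = σ^1 there (25 ≡ 1 mod 6).
Advancing 1 step from 6: 6 → 3.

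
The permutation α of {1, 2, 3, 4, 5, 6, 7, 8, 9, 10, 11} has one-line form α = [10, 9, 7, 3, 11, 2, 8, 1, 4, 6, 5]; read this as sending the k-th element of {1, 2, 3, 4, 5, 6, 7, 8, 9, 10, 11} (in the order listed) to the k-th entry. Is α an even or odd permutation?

In disjoint-cycle form the cycle lengths are 9, 2.
A cycle is odd iff its length is even; α has 1 even-length cycle, so sgn(α) = (−1)^1 and α is odd.

odd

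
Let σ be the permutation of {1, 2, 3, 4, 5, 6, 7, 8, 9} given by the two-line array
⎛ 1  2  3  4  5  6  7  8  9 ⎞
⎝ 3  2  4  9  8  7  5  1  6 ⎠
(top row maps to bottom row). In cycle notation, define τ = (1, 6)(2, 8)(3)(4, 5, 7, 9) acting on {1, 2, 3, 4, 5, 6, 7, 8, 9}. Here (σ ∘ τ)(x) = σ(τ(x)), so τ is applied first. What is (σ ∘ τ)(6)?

First apply τ: τ(6) = 1, then σ(1) = 3. Thus (σ ∘ τ)(6) = 3.

3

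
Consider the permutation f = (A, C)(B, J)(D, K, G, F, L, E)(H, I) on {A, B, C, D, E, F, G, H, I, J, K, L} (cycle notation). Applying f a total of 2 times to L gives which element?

D

L lies in the 6-cycle (D, K, G, F, L, E).
Advancing 2 steps from L: L → E → D.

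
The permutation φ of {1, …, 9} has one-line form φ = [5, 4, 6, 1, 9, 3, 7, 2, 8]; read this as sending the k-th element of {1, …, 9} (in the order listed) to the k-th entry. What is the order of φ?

Decomposing into disjoint cycles gives cycle lengths 6, 2, 1.
The order of φ is the least common multiple of its cycle lengths: lcm(6, 2) = 6.

6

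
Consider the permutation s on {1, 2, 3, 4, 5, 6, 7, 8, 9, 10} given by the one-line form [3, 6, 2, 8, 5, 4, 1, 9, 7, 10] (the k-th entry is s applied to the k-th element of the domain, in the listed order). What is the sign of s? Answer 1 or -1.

In disjoint-cycle form the cycle lengths are 8, 1, 1.
A cycle is odd iff its length is even; s has 1 even-length cycle, so sgn(s) = (−1)^1 and s is odd.

-1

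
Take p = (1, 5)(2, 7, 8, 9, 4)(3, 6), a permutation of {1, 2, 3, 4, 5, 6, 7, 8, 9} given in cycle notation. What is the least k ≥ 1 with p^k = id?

10

The cycle type of p is (5, 2, 2).
The order of p is the least common multiple of its cycle lengths: lcm(5, 2, 2) = 10.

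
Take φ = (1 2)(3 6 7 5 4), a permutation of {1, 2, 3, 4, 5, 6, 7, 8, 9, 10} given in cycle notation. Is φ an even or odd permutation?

The cycle lengths are 5, 2, 1, 1, 1.
A cycle is odd iff its length is even; φ has 1 even-length cycle, so sgn(φ) = (−1)^1 and φ is odd.

odd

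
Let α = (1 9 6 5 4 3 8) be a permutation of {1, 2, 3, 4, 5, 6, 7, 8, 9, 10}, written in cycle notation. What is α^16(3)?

1

3 lies in the 7-cycle (1 9 6 5 4 3 8).
Powers repeat with period 7 on this cycle, and 16 mod 7 = 2, so α^16(3) = α^2(3).
Stepping 2 places around the cycle: 3 → 8 → 1.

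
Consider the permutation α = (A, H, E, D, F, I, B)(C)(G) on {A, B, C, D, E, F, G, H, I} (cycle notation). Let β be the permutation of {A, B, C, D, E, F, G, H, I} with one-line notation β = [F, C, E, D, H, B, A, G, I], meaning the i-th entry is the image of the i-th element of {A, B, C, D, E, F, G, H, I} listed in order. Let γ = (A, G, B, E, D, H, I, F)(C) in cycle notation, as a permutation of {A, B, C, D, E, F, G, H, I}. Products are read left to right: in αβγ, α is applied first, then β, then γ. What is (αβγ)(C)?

D

Chase C: α(C) = C; β(C) = E; γ(E) = D. Hence (αβγ)(C) = D.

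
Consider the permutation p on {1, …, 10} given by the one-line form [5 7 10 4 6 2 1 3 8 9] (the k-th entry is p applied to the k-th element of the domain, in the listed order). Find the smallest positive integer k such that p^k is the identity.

Writing p as disjoint cycles, the cycle lengths are 5, 4, 1.
The order of p is the least common multiple of its cycle lengths: lcm(5, 4) = 20.

20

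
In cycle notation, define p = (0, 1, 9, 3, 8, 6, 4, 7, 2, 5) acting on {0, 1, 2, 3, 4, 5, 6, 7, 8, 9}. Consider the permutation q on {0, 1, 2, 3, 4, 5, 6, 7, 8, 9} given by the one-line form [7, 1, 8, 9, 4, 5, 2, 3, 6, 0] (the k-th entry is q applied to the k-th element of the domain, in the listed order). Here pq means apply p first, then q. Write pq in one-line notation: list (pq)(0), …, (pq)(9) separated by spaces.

1 0 5 6 3 7 4 8 2 9

(pq)(x) = q(p(x)). Computing each image: q(p(0)) = q(1) = 1, q(p(1)) = q(9) = 0, q(p(2)) = q(5) = 5, q(p(3)) = q(8) = 6, q(p(4)) = q(7) = 3, q(p(5)) = q(0) = 7, q(p(6)) = q(4) = 4, q(p(7)) = q(2) = 8, q(p(8)) = q(6) = 2, q(p(9)) = q(3) = 9.
Hence pq = [1 0 5 6 3 7 4 8 2 9].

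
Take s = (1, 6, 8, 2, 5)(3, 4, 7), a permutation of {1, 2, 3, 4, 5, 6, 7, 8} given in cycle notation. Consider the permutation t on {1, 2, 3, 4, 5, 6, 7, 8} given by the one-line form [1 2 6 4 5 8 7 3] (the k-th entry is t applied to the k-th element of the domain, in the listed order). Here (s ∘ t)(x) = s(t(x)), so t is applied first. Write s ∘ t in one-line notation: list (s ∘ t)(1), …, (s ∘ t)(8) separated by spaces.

6 5 8 7 1 2 3 4

For each element, apply t then s: 1 → 1 → 6; 2 → 2 → 5; 3 → 6 → 8; 4 → 4 → 7; 5 → 5 → 1; 6 → 8 → 2; 7 → 7 → 3; 8 → 3 → 4.
Collecting the images, s ∘ t = [6 5 8 7 1 2 3 4].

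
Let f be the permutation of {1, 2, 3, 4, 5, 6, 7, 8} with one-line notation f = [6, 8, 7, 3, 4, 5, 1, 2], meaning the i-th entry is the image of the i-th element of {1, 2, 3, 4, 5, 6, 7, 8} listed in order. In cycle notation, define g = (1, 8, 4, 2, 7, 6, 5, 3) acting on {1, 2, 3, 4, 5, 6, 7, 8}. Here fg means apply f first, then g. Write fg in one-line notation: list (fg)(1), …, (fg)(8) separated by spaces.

(fg)(x) = g(f(x)). Computing each image: g(f(1)) = g(6) = 5, g(f(2)) = g(8) = 4, g(f(3)) = g(7) = 6, g(f(4)) = g(3) = 1, g(f(5)) = g(4) = 2, g(f(6)) = g(5) = 3, g(f(7)) = g(1) = 8, g(f(8)) = g(2) = 7.
Hence fg = [5 4 6 1 2 3 8 7].

5 4 6 1 2 3 8 7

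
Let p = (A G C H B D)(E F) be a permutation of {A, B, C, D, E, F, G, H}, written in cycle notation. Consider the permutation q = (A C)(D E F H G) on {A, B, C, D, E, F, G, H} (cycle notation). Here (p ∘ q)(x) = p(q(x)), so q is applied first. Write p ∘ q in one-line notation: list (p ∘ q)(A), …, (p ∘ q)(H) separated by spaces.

H D G F E B A C

(p ∘ q)(x) = p(q(x)). Computing each image: p(q(A)) = p(C) = H, p(q(B)) = p(B) = D, p(q(C)) = p(A) = G, p(q(D)) = p(E) = F, p(q(E)) = p(F) = E, p(q(F)) = p(H) = B, p(q(G)) = p(D) = A, p(q(H)) = p(G) = C.
Hence p ∘ q = [H D G F E B A C].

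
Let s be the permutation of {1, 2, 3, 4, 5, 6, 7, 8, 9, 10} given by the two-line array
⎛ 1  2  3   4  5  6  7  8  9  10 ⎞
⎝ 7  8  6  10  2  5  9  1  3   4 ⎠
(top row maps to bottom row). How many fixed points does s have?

No element satisfies s(x) = x, so there are 0 fixed points.

0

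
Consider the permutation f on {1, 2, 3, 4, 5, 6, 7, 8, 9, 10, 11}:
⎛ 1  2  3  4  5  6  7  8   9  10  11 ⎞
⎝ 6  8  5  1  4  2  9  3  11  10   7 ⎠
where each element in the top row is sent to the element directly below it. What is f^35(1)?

1

Tracing 1 → 6 → … returns to 1 after 7 steps, so 1 lies in a 7-cycle (1, 6, 2, 8, 3, 5, 4).
Since the cycle has length 7, f^35 acts on it the same as f^0 (35 mod 7 = 0).
So f^35(1) = 1.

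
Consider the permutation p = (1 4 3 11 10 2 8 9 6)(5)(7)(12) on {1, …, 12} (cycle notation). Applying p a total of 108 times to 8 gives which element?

8 lies in the 9-cycle (1 4 3 11 10 2 8 9 6).
Since the cycle has length 9, p^108 acts on it the same as p^0 (108 mod 9 = 0).
So p^108(8) = 8.

8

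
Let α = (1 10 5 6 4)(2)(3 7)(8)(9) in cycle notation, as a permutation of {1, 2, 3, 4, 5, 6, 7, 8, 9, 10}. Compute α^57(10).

6

10 lies in the 5-cycle (1 10 5 6 4).
Since the cycle has length 5, α^57 acts on it the same as α^2 (57 mod 5 = 2).
Stepping 2 places around the cycle: 10 → 5 → 6.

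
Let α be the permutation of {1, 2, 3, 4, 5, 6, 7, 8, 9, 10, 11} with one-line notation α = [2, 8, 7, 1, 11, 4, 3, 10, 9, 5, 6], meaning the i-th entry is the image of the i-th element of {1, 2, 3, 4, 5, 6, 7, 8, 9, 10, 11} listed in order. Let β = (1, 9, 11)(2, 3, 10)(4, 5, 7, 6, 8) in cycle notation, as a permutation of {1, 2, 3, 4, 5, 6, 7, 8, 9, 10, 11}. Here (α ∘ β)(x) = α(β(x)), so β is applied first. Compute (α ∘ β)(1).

9

First apply β: β(1) = 9, then α(9) = 9. Thus (α ∘ β)(1) = 9.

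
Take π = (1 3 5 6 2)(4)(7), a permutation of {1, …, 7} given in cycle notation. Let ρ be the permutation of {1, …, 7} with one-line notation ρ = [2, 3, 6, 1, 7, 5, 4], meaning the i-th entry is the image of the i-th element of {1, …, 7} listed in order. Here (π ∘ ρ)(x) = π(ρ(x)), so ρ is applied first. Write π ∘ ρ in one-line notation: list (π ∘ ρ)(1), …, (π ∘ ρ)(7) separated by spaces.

1 5 2 3 7 6 4

(π ∘ ρ)(x) = π(ρ(x)). Computing each image: π(ρ(1)) = π(2) = 1, π(ρ(2)) = π(3) = 5, π(ρ(3)) = π(6) = 2, π(ρ(4)) = π(1) = 3, π(ρ(5)) = π(7) = 7, π(ρ(6)) = π(5) = 6, π(ρ(7)) = π(4) = 4.
Hence π ∘ ρ = [1 5 2 3 7 6 4].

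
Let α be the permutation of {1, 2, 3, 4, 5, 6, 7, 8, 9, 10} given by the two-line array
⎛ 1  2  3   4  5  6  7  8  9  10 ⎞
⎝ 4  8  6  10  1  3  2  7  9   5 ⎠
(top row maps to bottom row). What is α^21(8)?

8

Tracing 8 → 7 → … returns to 8 after 3 steps, so 8 lies in a 3-cycle (2 8 7).
Powers repeat with period 3 on this cycle, and 21 mod 3 = 0, so α^21(8) = α^0(8).
So α^21(8) = 8.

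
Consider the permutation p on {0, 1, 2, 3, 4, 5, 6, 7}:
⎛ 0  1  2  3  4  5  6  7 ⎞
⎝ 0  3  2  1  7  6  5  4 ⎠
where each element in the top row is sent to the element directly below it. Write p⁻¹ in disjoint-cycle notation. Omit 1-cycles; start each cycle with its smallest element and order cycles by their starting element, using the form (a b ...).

The cycle decomposition of p is (1 3)(4 7)(5 6).
Reversing each cycle (and rotating so the smallest element leads) gives p⁻¹ = (1 3)(4 7)(5 6).

(1 3)(4 7)(5 6)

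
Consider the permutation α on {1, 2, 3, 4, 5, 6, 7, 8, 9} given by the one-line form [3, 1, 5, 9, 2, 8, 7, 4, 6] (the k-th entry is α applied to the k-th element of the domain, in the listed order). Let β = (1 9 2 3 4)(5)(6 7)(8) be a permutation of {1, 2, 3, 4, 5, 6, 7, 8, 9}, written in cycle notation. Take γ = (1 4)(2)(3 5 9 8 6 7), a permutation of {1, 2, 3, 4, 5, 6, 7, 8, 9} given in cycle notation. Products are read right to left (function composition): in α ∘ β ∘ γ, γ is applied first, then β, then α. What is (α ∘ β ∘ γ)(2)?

(α ∘ β ∘ γ)(2) = α(β(γ(2))). γ(2) = 2, then β(2) = 3, then α(3) = 5, so the result is 5.

5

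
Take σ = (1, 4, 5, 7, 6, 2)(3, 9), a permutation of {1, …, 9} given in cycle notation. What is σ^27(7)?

1

7 lies in the 6-cycle (1, 4, 5, 7, 6, 2).
Powers repeat with period 6 on this cycle, and 27 mod 6 = 3, so σ^27(7) = σ^3(7).
Stepping 3 places around the cycle: 7 → 6 → 2 → 1.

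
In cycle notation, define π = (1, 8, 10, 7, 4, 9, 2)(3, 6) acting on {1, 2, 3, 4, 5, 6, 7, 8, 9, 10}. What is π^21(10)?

10 lies in the 7-cycle (1, 8, 10, 7, 4, 9, 2).
On a 7-cycle, π^7 is the identity, so π^21 = π^0 there (21 ≡ 0 mod 7).
So π^21(10) = 10.

10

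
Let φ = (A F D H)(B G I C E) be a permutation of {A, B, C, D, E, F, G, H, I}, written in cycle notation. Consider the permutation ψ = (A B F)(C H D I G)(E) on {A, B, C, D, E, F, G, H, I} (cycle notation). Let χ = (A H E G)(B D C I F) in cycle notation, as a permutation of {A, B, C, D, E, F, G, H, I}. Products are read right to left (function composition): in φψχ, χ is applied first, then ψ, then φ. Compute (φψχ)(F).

(φψχ)(F) = φ(ψ(χ(F))). χ(F) = B, then ψ(B) = F, then φ(F) = D, so the result is D.

D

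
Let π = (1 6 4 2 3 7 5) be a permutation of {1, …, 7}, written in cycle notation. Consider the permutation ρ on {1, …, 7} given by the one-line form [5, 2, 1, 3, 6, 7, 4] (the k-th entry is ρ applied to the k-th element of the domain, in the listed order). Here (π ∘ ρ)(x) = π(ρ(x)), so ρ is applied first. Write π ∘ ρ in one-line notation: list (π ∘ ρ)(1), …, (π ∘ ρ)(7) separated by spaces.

1 3 6 7 4 5 2

For each element, apply ρ then π: 1 → 5 → 1; 2 → 2 → 3; 3 → 1 → 6; 4 → 3 → 7; 5 → 6 → 4; 6 → 7 → 5; 7 → 4 → 2.
Collecting the images, π ∘ ρ = [1 3 6 7 4 5 2].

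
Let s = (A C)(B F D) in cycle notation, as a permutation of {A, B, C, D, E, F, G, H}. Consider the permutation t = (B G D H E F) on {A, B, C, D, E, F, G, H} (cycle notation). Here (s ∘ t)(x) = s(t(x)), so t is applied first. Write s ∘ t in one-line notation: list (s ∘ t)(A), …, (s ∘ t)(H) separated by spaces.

(s ∘ t)(x) = s(t(x)). Computing each image: s(t(A)) = s(A) = C, s(t(B)) = s(G) = G, s(t(C)) = s(C) = A, s(t(D)) = s(H) = H, s(t(E)) = s(F) = D, s(t(F)) = s(B) = F, s(t(G)) = s(D) = B, s(t(H)) = s(E) = E.
Hence s ∘ t = [C G A H D F B E].

C G A H D F B E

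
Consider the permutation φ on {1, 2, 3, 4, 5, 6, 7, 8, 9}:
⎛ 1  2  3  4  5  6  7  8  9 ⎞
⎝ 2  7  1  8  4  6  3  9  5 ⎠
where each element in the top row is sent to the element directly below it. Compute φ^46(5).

8

Tracing 5 → 4 → … returns to 5 after 4 steps, so 5 lies in a 4-cycle (4, 8, 9, 5).
Powers repeat with period 4 on this cycle, and 46 mod 4 = 2, so φ^46(5) = φ^2(5).
Stepping 2 places around the cycle: 5 → 4 → 8.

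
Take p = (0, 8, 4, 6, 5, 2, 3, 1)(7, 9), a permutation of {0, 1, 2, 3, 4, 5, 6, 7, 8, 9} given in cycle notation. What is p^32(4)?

4

4 lies in the 8-cycle (0, 8, 4, 6, 5, 2, 3, 1).
On an 8-cycle, p^8 is the identity, so p^32 = p^0 there (32 ≡ 0 mod 8).
So p^32(4) = 4.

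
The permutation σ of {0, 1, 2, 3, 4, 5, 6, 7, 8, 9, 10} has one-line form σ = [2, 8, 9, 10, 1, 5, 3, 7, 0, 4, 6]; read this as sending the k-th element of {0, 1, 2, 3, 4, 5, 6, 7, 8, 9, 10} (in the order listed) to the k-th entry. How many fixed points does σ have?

2

The fixed points (elements with σ(x) = x) are {5, 7}, so there are 2.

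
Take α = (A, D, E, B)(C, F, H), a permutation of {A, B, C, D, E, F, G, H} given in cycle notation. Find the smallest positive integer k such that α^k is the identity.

12

The disjoint cycles have lengths 4, 3, 1.
Since disjoint cycles commute, ord(α) = lcm(4, 3) = 12.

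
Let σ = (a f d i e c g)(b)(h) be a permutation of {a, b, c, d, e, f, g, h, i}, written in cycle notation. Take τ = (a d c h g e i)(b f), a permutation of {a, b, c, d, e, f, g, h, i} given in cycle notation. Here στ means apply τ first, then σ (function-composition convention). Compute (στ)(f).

b

(στ)(f) = σ(τ(f)). τ(f) = b, then σ(b) = b. So (στ)(f) = b.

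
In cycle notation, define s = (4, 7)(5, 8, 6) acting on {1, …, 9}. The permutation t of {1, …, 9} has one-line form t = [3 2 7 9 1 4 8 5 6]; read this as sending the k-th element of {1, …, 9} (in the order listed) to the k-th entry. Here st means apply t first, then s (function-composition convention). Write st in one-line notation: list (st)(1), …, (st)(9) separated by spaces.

Chase each element through t then s: 1 → 3 → 3; 2 → 2 → 2; 3 → 7 → 4; 4 → 9 → 9; 5 → 1 → 1; 6 → 4 → 7; 7 → 8 → 6; 8 → 5 → 8; 9 → 6 → 5.
So st in one-line form is 3 2 4 9 1 7 6 8 5.

3 2 4 9 1 7 6 8 5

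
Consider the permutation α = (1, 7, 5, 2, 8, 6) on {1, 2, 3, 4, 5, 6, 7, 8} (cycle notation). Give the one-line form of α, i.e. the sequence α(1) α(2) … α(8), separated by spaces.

7 8 3 4 2 1 5 6

Reading each image from the cycles: 1↦7, 2↦8, 3↦3, 4↦4, 5↦2, 6↦1, 7↦5, 8↦6.
Listing these in domain order gives 7 8 3 4 2 1 5 6.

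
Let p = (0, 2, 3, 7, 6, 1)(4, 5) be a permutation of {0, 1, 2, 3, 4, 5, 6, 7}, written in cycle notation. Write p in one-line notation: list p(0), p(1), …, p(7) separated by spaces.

Reading each image from the cycles: 0→2, 1→0, 2→3, 3→7, 4→5, 5→4, 6→1, 7→6.
Listing these in domain order gives 2 0 3 7 5 4 1 6.

2 0 3 7 5 4 1 6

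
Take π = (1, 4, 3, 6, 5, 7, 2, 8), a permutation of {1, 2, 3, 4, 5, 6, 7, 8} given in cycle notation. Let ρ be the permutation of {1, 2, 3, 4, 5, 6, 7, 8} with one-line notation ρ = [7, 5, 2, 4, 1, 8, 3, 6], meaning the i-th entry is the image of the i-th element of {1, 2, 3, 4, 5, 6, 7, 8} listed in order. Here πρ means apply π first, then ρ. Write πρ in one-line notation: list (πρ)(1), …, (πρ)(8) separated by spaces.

For each element, apply π then ρ: 1 → 4 → 4; 2 → 8 → 6; 3 → 6 → 8; 4 → 3 → 2; 5 → 7 → 3; 6 → 5 → 1; 7 → 2 → 5; 8 → 1 → 7.
Collecting the images, πρ = [4 6 8 2 3 1 5 7].

4 6 8 2 3 1 5 7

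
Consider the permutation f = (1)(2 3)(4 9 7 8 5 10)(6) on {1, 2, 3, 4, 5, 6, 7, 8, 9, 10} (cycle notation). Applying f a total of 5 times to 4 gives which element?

10

4 lies in the 6-cycle (4 9 7 8 5 10).
Advancing 5 steps from 4: 4 → 9 → 7 → 8 → 5 → 10.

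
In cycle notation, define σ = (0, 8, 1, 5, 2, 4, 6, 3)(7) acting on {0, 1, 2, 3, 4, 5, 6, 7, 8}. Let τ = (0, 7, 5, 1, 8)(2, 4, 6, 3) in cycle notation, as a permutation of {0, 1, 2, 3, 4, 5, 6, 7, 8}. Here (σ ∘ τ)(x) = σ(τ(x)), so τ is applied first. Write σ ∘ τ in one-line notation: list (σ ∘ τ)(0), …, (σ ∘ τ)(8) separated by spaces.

7 1 6 4 3 5 0 2 8

For each element, apply τ then σ: 0 → 7 → 7; 1 → 8 → 1; 2 → 4 → 6; 3 → 2 → 4; 4 → 6 → 3; 5 → 1 → 5; 6 → 3 → 0; 7 → 5 → 2; 8 → 0 → 8.
So σ ∘ τ in one-line form is 7 1 6 4 3 5 0 2 8.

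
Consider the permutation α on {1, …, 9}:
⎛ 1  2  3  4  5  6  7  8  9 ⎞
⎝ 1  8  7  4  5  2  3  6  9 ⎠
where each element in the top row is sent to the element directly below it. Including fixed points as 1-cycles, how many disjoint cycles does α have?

6

The cycle decomposition is (1)(2, 8, 6)(3, 7)(4)(5)(9), which has 6 cycles (counting 1-cycles).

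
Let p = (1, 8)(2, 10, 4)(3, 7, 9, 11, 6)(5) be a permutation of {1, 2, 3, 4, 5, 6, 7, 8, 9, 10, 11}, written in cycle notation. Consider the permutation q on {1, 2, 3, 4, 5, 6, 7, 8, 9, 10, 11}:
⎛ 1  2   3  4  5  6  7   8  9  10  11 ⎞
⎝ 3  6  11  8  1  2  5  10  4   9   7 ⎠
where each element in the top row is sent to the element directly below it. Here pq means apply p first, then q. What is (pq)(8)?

(pq)(8) = q(p(8)). p(8) = 1, then q(1) = 3. So (pq)(8) = 3.

3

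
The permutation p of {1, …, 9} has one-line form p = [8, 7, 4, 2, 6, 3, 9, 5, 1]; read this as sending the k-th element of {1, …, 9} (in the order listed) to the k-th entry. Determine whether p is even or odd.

In disjoint-cycle form the cycle lengths are 9.
A cycle is odd iff its length is even; p has 0 even-length cycles, so sgn(p) = (−1)^0 and p is even.

even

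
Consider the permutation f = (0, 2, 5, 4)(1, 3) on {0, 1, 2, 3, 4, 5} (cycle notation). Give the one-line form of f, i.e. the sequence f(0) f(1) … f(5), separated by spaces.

Reading each image from the cycles: 0→2, 1→3, 2→5, 3→1, 4→0, 5→4.
So the one-line form is 2 3 5 1 0 4.

2 3 5 1 0 4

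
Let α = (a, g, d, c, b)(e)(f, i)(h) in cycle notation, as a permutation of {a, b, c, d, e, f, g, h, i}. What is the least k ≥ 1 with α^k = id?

The disjoint cycles have lengths 5, 2, 1, 1.
Since disjoint cycles commute, ord(α) = lcm(5, 2) = 10.

10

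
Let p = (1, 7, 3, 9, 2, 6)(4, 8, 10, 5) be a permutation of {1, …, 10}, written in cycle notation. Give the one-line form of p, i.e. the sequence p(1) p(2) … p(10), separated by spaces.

7 6 9 8 4 1 3 10 2 5

Each element maps to the next entry in its cycle (wrapping to the front): 1↦7, 2↦6, 3↦9, 4↦8, 5↦4, 6↦1, 7↦3, 8↦10, 9↦2, 10↦5.
Listing these in domain order gives 7 6 9 8 4 1 3 10 2 5.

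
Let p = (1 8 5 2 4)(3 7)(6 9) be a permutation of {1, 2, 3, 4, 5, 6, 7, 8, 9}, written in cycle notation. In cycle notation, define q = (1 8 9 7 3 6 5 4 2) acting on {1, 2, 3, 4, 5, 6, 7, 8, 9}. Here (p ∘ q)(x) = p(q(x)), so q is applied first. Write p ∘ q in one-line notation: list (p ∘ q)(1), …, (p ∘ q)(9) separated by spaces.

5 8 9 4 1 2 7 6 3

(p ∘ q)(x) = p(q(x)). Computing each image: p(q(1)) = p(8) = 5, p(q(2)) = p(1) = 8, p(q(3)) = p(6) = 9, p(q(4)) = p(2) = 4, p(q(5)) = p(4) = 1, p(q(6)) = p(5) = 2, p(q(7)) = p(3) = 7, p(q(8)) = p(9) = 6, p(q(9)) = p(7) = 3.
Hence p ∘ q = [5 8 9 4 1 2 7 6 3].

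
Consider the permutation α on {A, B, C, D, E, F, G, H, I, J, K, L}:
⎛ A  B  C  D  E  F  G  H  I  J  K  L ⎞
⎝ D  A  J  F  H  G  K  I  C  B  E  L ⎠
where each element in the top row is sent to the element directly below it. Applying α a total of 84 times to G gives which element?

B

Tracing G → K → … returns to G after 11 steps, so G lies in an 11-cycle (A D F G K E H I C J B).
Since the cycle has length 11, α^84 acts on it the same as α^7 (84 mod 11 = 7).
Advancing 7 steps from G: G → K → E → H → I → C → J → B.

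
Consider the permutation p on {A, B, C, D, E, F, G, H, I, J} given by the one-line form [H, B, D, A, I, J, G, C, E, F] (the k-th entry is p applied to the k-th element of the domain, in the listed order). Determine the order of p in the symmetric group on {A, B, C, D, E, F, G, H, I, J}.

The disjoint-cycle form of p has cycle lengths 4, 2, 2, 1, 1.
The order of p is the least common multiple of its cycle lengths: lcm(4, 2, 2) = 4.

4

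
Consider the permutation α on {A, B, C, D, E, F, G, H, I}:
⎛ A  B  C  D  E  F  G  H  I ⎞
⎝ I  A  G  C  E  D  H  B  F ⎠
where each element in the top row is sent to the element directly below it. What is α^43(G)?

A

Tracing G → H → … returns to G after 8 steps, so G lies in an 8-cycle (A I F D C G H B).
Since the cycle has length 8, α^43 acts on it the same as α^3 (43 mod 8 = 3).
Advancing 3 steps from G: G → H → B → A.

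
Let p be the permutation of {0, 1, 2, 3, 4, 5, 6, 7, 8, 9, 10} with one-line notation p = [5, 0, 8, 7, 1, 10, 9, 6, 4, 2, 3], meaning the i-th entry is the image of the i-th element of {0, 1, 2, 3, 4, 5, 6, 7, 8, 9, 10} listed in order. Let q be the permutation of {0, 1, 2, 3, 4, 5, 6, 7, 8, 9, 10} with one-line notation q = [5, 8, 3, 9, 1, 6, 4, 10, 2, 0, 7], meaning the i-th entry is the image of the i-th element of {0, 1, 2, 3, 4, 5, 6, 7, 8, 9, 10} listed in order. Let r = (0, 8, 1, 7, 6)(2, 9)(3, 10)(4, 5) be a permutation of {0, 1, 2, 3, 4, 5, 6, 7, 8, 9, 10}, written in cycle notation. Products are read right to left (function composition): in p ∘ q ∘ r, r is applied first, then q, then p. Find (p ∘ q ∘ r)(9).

7

(p ∘ q ∘ r)(9) = p(q(r(9))). r(9) = 2, then q(2) = 3, then p(3) = 7, so the result is 7.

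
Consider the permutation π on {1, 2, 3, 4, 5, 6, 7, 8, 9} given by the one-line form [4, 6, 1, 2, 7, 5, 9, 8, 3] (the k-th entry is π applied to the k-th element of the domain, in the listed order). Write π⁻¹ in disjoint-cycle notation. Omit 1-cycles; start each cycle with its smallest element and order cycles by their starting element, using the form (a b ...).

The cycle decomposition of π is (1 4 2 6 5 7 9 3).
Reversing each cycle (and rotating so the smallest element leads) gives π⁻¹ = (1 3 9 7 5 6 2 4).

(1 3 9 7 5 6 2 4)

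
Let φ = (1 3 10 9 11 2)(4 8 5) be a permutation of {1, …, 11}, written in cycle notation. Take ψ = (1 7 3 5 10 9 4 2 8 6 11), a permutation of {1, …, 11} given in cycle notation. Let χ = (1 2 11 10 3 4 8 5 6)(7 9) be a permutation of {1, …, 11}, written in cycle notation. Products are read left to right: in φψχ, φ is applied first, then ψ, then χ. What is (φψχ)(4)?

Chase 4: φ(4) = 8; ψ(8) = 6; χ(6) = 1. Hence (φψχ)(4) = 1.

1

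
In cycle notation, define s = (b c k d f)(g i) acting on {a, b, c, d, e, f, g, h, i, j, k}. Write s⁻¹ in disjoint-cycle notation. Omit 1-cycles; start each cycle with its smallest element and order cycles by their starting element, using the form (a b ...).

(b f d k c)(g i)

The inverse reverses each cycle.
Reversing each cycle of s and rotating so the smallest element leads gives (b f d k c)(g i).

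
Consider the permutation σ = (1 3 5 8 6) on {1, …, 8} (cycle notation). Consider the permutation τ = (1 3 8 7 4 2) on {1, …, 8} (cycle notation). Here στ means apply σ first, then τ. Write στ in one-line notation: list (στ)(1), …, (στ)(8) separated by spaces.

8 1 5 2 7 3 4 6

For each element, apply σ then τ: 1 → 3 → 8; 2 → 2 → 1; 3 → 5 → 5; 4 → 4 → 2; 5 → 8 → 7; 6 → 1 → 3; 7 → 7 → 4; 8 → 6 → 6.
Collecting the images, στ = [8 1 5 2 7 3 4 6].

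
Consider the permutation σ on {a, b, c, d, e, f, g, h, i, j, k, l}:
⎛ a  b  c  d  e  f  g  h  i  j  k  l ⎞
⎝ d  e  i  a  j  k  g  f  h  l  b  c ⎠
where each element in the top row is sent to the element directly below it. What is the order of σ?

18

Writing σ as disjoint cycles, the cycle lengths are 9, 2, 1.
Since disjoint cycles commute, ord(σ) = lcm(9, 2) = 18.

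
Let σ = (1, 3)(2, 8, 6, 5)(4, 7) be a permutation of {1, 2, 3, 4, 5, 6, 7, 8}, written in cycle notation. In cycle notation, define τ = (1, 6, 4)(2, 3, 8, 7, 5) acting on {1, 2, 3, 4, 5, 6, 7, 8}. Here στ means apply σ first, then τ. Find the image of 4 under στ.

(στ)(4) = τ(σ(4)). σ(4) = 7, then τ(7) = 5. So (στ)(4) = 5.

5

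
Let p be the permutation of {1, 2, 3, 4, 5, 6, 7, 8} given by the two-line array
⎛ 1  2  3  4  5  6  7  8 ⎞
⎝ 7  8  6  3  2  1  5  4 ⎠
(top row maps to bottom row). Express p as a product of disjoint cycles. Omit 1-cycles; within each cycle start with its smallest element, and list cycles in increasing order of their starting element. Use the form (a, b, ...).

(1, 7, 5, 2, 8, 4, 3, 6)

Iterating p from 1 gives 1 → 7 → 5 → 2 → 8 → 4 → 3 → 6 → 1; that is the 8-cycle (1, 7, 5, 2, 8, 4, 3, 6).
Repeating from the next unused element and collecting all non-trivial cycles gives (1, 7, 5, 2, 8, 4, 3, 6).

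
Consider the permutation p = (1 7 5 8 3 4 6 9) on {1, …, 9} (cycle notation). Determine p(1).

7

In the cycle (1 7 5 8 3 4 6 9), 1 is followed by 7, so p(1) = 7.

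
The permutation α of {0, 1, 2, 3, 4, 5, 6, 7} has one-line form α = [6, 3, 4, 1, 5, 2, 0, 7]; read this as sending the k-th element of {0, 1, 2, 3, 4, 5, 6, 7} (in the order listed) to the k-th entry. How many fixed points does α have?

The fixed points (elements with α(x) = x) are {7}, so there is 1.

1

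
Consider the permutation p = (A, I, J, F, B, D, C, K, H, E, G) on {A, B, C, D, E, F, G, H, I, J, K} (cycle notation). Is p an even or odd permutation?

even

The cycle lengths are 11.
A cycle is odd iff its length is even; p has 0 even-length cycles, so sgn(p) = (−1)^0 and p is even.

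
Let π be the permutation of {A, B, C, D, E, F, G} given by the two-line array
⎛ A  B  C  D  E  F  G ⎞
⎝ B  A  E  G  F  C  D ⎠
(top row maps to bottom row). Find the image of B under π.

The entry below B in the array is A, so π(B) = A.

A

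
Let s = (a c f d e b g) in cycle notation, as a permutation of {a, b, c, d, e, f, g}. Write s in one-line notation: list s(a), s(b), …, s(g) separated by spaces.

Reading each image from the cycles: a↦c, b↦g, c↦f, d↦e, e↦b, f↦d, g↦a.
Listing these in domain order gives c g f e b d a.

c g f e b d a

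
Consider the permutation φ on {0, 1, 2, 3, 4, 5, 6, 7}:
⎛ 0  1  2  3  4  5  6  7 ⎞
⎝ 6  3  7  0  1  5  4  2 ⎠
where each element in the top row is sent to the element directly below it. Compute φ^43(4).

0

Tracing 4 → 1 → … returns to 4 after 5 steps, so 4 lies in a 5-cycle (0 6 4 1 3).
Powers repeat with period 5 on this cycle, and 43 mod 5 = 3, so φ^43(4) = φ^3(4).
Stepping 3 places around the cycle: 4 → 1 → 3 → 0.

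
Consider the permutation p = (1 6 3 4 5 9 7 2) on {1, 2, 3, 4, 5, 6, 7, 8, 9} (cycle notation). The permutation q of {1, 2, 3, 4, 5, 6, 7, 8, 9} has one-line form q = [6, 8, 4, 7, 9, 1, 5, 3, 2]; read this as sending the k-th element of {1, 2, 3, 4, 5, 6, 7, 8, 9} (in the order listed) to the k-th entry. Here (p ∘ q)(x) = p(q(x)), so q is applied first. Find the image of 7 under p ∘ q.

9

First apply q: q(7) = 5, then p(5) = 9. Thus (p ∘ q)(7) = 9.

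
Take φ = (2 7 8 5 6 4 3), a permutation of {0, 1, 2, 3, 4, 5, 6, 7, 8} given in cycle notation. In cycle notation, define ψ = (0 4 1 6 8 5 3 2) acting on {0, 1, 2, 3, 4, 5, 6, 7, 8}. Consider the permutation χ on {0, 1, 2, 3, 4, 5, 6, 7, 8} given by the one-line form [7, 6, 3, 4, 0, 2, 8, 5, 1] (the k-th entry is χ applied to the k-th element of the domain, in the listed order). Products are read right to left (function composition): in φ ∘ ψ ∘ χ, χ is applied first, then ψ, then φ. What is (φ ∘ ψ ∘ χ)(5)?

Apply the permutations in order: χ(5) = 2, then ψ(2) = 0, then φ(0) = 0. So (φ ∘ ψ ∘ χ)(5) = 0.

0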